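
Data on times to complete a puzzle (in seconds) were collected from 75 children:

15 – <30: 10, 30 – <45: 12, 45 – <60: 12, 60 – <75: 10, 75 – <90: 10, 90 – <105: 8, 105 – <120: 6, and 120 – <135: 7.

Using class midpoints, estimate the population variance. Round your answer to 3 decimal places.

Midpoints: 22.5, 37.5, 52.5, 67.5, 82.5, 97.5, 112.5, 127.5
n = 75, Σfm = 5152.5, mean = 68.7000
Σfm² = 434418.75
Σf(m − x̄)² = Σfm² − (Σfm)²/n = 434418.75 − 5152.5²/75 = 80442.0000
Population variance = 80442.0000 / 75 = 1072.5600

1072.560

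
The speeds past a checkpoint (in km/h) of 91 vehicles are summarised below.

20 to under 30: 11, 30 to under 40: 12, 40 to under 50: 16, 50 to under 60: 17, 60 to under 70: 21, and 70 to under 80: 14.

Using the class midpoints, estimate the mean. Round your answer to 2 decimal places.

52.36

Midpoints: 25, 35, 45, 55, 65, 75
Σfm = 11×25 + 12×35 + 16×45 + 17×55 + 21×65 + 14×75 = 4765
n = Σf = 91
Mean = 4765 / 91 = 52.3626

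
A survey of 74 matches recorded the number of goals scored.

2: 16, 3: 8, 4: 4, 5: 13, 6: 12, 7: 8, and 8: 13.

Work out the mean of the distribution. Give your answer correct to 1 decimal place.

Values: 2, 3, 4, 5, 6, 7, 8
Σfx = 16×2 + 8×3 + 4×4 + 13×5 + 12×6 + 8×7 + 13×8 = 369
n = Σf = 74
Mean = 369 / 74 = 4.9865

5.0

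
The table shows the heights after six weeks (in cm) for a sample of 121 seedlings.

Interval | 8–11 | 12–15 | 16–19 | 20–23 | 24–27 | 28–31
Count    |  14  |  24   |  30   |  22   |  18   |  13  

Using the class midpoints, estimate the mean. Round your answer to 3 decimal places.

Midpoints: 9.5, 13.5, 17.5, 21.5, 25.5, 29.5
Σfm = 14×9.5 + 24×13.5 + 30×17.5 + 22×21.5 + 18×25.5 + 13×29.5 = 2297.5
n = Σf = 121
Mean = 2297.5 / 121 = 18.9876

18.988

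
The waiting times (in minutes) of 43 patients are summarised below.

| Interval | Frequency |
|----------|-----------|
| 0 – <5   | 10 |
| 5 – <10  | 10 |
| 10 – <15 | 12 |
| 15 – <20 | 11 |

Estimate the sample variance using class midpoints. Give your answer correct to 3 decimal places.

Midpoints: 2.5, 7.5, 12.5, 17.5
n = 43, Σfm = 442.5, mean = 10.2907
Σfm² = 5868.75
Σf(m − x̄)² = Σfm² − (Σfm)²/n = 5868.75 − 442.5²/43 = 1315.1163
Sample variance = 1315.1163 / 42 = 31.3123

31.312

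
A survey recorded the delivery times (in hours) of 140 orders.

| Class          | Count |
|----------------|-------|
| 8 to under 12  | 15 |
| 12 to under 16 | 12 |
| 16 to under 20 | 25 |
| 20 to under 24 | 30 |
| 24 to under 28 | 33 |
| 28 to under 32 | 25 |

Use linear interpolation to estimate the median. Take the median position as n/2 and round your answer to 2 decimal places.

22.40

Cumulative frequencies: 15, 27, 52, 82, 115, 140
n = 140; position = n/2 = 70.
This falls in the class 20 to under 24: L = 20, F = 52, f = 30, h = 4.
Median ≈ 20 + ((70 − 52) / 30) × 4 = 22.4000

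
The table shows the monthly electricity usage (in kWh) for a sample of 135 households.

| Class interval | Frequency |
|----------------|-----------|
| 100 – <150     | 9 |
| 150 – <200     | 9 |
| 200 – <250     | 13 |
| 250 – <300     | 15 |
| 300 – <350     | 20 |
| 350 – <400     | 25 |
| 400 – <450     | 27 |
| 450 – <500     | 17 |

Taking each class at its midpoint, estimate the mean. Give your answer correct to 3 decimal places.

334.630

Midpoints: 125, 175, 225, 275, 325, 375, 425, 475
Σfm = 9×125 + 9×175 + 13×225 + 15×275 + 20×325 + 25×375 + 27×425 + 17×475 = 45175
n = Σf = 135
Mean = 45175 / 135 = 334.6296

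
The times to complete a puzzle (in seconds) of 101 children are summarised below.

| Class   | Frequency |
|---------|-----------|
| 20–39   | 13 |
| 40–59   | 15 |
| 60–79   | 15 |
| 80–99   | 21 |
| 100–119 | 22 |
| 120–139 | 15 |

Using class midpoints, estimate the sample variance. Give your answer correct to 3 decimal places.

1055.446

Midpoints: 29.5, 49.5, 69.5, 89.5, 109.5, 129.5
n = 101, Σfm = 8399.5, mean = 83.1634
Σfm² = 804075.25
Σf(m − x̄)² = Σfm² − (Σfm)²/n = 804075.25 − 8399.5²/101 = 105544.5545
Sample variance = 105544.5545 / 100 = 1055.4455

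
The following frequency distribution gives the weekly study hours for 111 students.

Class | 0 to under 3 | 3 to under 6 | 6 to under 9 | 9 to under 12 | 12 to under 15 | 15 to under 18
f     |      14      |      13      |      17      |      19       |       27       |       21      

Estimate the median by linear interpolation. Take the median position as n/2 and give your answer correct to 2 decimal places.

Cumulative frequencies: 14, 27, 44, 63, 90, 111
n = 111; position = n/2 = 55.5.
This falls in the class 9 to under 12: L = 9, F = 44, f = 19, h = 3.
Median ≈ 9 + ((55.5 − 44) / 19) × 3 = 10.8158

10.82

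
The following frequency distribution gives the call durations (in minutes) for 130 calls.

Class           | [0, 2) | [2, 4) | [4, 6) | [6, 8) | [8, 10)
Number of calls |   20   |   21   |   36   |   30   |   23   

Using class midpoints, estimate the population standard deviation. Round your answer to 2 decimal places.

2.61

Midpoints: 1, 3, 5, 7, 9
n = 130, Σfm = 680, mean = 5.2308
Σfm² = 4442
Σf(m − x̄)² = Σfm² − (Σfm)²/n = 4442 − 680²/130 = 885.0769
Population variance = 885.0769 / 130 = 6.8083
Standard deviation = √6.8083 = 2.6093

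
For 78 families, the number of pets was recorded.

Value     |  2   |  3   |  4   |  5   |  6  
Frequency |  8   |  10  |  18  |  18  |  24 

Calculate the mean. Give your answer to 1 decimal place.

Values: 2, 3, 4, 5, 6
Σfx = 8×2 + 10×3 + 18×4 + 18×5 + 24×6 = 352
n = Σf = 78
Mean = 352 / 78 = 4.5128

4.5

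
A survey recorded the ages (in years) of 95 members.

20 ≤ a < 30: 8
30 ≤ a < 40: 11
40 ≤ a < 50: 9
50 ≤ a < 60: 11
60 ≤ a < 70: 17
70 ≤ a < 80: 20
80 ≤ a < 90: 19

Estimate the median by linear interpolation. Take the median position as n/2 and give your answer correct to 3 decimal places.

Cumulative frequencies: 8, 19, 28, 39, 56, 76, 95
n = 95; position = n/2 = 47.5.
This falls in the class 60 ≤ a < 70: L = 60, F = 39, f = 17, h = 10.
Median ≈ 60 + ((47.5 − 39) / 17) × 10 = 65.0000

65.000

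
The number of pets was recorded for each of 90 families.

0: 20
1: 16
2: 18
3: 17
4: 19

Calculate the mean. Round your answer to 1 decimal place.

Values: 0, 1, 2, 3, 4
Σfx = 20×0 + 16×1 + 18×2 + 17×3 + 19×4 = 179
n = Σf = 90
Mean = 179 / 90 = 1.9889

2.0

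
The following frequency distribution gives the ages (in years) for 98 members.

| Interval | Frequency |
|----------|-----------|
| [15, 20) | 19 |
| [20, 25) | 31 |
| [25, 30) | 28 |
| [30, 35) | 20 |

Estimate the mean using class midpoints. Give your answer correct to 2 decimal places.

Midpoints: 17.5, 22.5, 27.5, 32.5
Σfm = 19×17.5 + 31×22.5 + 28×27.5 + 20×32.5 = 2450
n = Σf = 98
Mean = 2450 / 98 = 25.0000

25.00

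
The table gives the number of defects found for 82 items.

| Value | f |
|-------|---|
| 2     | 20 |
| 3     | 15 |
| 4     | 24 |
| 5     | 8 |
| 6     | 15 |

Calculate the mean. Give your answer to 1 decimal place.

3.8

Values: 2, 3, 4, 5, 6
Σfx = 20×2 + 15×3 + 24×4 + 8×5 + 15×6 = 311
n = Σf = 82
Mean = 311 / 82 = 3.7927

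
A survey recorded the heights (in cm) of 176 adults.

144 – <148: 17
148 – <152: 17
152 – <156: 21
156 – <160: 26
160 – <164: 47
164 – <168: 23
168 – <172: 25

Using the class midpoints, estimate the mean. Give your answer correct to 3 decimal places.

Midpoints: 146, 150, 154, 158, 162, 166, 170
Σfm = 17×146 + 17×150 + 21×154 + 26×158 + 47×162 + 23×166 + 25×170 = 28056
n = Σf = 176
Mean = 28056 / 176 = 159.4091

159.409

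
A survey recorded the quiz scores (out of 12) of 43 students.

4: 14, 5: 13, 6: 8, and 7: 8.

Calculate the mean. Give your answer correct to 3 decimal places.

5.233

Values: 4, 5, 6, 7
Σfx = 14×4 + 13×5 + 8×6 + 8×7 = 225
n = Σf = 43
Mean = 225 / 43 = 5.2326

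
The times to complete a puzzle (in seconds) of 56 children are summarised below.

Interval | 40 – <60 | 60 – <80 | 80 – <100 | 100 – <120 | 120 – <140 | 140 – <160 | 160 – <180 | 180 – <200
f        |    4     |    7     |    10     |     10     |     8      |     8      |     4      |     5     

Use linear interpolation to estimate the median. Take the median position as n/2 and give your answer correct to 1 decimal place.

Cumulative frequencies: 4, 11, 21, 31, 39, 47, 51, 56
n = 56; position = n/2 = 28.
This falls in the class 100 – <120: L = 100, F = 21, f = 10, h = 20.
Median ≈ 100 + ((28 − 21) / 10) × 20 = 114.0000

114.0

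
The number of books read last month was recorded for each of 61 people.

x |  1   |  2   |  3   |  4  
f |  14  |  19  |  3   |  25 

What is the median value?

Cumulative frequencies: 14, 33, 36, 61
n = 61, so the median is the value in position (n+1)/2 = 31.
Position 31 falls at value 2.

2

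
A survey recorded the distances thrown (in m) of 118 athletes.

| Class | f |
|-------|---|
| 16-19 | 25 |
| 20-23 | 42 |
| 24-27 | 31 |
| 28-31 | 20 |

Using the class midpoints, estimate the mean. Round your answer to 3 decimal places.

Midpoints: 17.5, 21.5, 25.5, 29.5
Σfm = 25×17.5 + 42×21.5 + 31×25.5 + 20×29.5 = 2721
n = Σf = 118
Mean = 2721 / 118 = 23.0593

23.059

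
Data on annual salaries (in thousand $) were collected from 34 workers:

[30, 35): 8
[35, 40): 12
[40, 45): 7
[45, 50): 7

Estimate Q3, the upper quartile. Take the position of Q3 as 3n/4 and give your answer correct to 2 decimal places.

43.93

Cumulative frequencies: 8, 20, 27, 34
n = 34; position = 3n/4 = 25.5.
This falls in the class [40, 45): L = 40, F = 20, f = 7, h = 5.
Upper quartile ≈ 40 + ((25.5 − 20) / 7) × 5 = 43.9286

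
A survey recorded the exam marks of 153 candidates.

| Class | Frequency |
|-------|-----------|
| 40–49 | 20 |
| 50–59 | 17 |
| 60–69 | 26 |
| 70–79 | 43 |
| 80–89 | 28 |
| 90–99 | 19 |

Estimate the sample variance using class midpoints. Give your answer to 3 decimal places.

236.146

Midpoints: 44.5, 54.5, 64.5, 74.5, 84.5, 94.5
n = 153, Σfm = 10858.5, mean = 70.9706
Σfm² = 806528.25
Σf(m − x̄)² = Σfm² − (Σfm)²/n = 806528.25 − 10858.5²/153 = 35894.1176
Sample variance = 35894.1176 / 152 = 236.1455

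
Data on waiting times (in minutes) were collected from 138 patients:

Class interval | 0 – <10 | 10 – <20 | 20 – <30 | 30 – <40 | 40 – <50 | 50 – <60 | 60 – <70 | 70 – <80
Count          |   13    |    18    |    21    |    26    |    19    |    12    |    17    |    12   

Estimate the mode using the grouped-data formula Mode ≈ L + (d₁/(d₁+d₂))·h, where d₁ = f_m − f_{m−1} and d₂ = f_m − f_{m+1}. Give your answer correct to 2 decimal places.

34.17

Modal class: 30 – <40 (highest frequency 26).
d₁ = 26 − 21 = 5, d₂ = 26 − 19 = 7
Mode ≈ 30 + (5/(5+7)) × 10 = 30 + 4.1667 = 34.1667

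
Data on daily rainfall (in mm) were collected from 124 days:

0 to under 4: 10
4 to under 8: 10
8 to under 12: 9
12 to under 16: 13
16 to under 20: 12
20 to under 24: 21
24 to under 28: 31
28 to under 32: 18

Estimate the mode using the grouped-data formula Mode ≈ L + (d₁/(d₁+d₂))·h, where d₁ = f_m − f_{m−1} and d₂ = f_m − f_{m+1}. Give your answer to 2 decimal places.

25.74

Modal class: 24 to under 28 (highest frequency 31).
d₁ = 31 − 21 = 10, d₂ = 31 − 18 = 13
Mode ≈ 24 + (10/(10+13)) × 4 = 24 + 1.7391 = 25.7391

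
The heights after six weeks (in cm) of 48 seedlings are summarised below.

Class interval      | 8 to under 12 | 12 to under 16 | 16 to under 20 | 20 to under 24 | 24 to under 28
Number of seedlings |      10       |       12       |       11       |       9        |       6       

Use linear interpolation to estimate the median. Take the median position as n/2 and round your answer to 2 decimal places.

Cumulative frequencies: 10, 22, 33, 42, 48
n = 48; position = n/2 = 24.
This falls in the class 16 to under 20: L = 16, F = 22, f = 11, h = 4.
Median ≈ 16 + ((24 − 22) / 11) × 4 = 16.7273

16.73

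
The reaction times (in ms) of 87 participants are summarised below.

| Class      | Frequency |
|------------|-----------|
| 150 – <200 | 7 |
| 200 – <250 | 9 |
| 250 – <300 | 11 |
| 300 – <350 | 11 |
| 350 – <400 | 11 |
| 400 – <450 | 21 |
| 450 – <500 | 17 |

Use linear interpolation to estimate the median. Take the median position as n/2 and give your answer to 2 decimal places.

375.00

Cumulative frequencies: 7, 16, 27, 38, 49, 70, 87
n = 87; position = n/2 = 43.5.
This falls in the class 350 – <400: L = 350, F = 38, f = 11, h = 50.
Median ≈ 350 + ((43.5 − 38) / 11) × 50 = 375.0000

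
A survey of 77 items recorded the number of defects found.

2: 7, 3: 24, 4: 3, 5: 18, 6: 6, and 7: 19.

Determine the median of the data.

Cumulative frequencies: 7, 31, 34, 52, 58, 77
n = 77, so the median is the value in position (n+1)/2 = 39.
Position 39 falls at value 5.

5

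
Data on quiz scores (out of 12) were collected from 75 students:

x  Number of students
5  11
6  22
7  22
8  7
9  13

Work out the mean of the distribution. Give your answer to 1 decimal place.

6.9

Values: 5, 6, 7, 8, 9
Σfx = 11×5 + 22×6 + 22×7 + 7×8 + 13×9 = 514
n = Σf = 75
Mean = 514 / 75 = 6.8533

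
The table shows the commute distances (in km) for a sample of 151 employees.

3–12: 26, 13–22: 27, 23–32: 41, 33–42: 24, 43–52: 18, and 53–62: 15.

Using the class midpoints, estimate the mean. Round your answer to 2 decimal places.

29.22

Midpoints: 7.5, 17.5, 27.5, 37.5, 47.5, 57.5
Σfm = 26×7.5 + 27×17.5 + 41×27.5 + 24×37.5 + 18×47.5 + 15×57.5 = 4412.5
n = Σf = 151
Mean = 4412.5 / 151 = 29.2219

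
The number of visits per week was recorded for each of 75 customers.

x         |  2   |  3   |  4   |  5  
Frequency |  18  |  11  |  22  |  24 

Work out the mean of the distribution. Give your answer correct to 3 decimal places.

Values: 2, 3, 4, 5
Σfx = 18×2 + 11×3 + 22×4 + 24×5 = 277
n = Σf = 75
Mean = 277 / 75 = 3.6933

3.693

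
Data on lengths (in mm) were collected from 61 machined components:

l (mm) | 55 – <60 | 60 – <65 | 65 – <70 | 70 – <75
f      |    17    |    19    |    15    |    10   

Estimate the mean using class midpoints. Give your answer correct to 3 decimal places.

63.975

Midpoints: 57.5, 62.5, 67.5, 72.5
Σfm = 17×57.5 + 19×62.5 + 15×67.5 + 10×72.5 = 3902.5
n = Σf = 61
Mean = 3902.5 / 61 = 63.9754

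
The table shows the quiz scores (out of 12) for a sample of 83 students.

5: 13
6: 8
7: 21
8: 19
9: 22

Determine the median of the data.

Cumulative frequencies: 13, 21, 42, 61, 83
n = 83, so the median is the value in position (n+1)/2 = 42.
Position 42 falls at value 7.

7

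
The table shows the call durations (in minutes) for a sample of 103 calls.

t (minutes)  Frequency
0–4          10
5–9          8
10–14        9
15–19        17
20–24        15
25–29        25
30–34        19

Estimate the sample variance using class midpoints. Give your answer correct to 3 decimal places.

Midpoints: 2, 7, 12, 17, 22, 27, 32
n = 103, Σfm = 2086, mean = 20.2524
Σfm² = 51582
Σf(m − x̄)² = Σfm² − (Σfm)²/n = 51582 − 2086²/103 = 9335.4369
Sample variance = 9335.4369 / 102 = 91.5239

91.524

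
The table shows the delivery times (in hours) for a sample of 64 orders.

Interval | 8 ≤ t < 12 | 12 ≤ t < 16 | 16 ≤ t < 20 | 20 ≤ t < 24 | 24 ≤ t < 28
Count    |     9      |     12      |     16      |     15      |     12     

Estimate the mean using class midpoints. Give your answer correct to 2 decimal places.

18.56

Midpoints: 10, 14, 18, 22, 26
Σfm = 9×10 + 12×14 + 16×18 + 15×22 + 12×26 = 1188
n = Σf = 64
Mean = 1188 / 64 = 18.5625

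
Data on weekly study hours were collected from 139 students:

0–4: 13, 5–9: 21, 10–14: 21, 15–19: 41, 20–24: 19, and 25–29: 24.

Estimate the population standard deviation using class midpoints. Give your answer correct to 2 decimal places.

Midpoints: 2, 7, 12, 17, 22, 27
n = 139, Σfm = 2188, mean = 15.7410
Σfm² = 42646
Σf(m − x̄)² = Σfm² − (Σfm)²/n = 42646 − 2188²/139 = 8204.6763
Population variance = 8204.6763 / 139 = 59.0264
Standard deviation = √59.0264 = 7.6829

7.68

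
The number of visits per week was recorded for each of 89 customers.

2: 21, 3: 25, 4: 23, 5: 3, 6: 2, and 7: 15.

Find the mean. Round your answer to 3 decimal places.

Values: 2, 3, 4, 5, 6, 7
Σfx = 21×2 + 25×3 + 23×4 + 3×5 + 2×6 + 15×7 = 341
n = Σf = 89
Mean = 341 / 89 = 3.8315

3.831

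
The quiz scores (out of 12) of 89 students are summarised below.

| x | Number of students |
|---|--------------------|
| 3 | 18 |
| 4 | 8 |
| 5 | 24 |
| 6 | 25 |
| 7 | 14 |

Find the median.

Cumulative frequencies: 18, 26, 50, 75, 89
n = 89, so the median is the value in position (n+1)/2 = 45.
Position 45 falls at value 5.

5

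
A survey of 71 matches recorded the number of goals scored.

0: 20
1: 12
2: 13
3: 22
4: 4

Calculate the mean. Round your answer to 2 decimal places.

1.69

Values: 0, 1, 2, 3, 4
Σfx = 20×0 + 12×1 + 13×2 + 22×3 + 4×4 = 120
n = Σf = 71
Mean = 120 / 71 = 1.6901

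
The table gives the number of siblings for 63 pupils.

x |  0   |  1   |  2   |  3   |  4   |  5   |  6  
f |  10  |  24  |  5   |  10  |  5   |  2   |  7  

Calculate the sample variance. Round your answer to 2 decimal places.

3.59

Values: 0, 1, 2, 3, 4, 5, 6
n = 63, Σfx = 136, mean = 2.1587
Σfx² = 516
Σf(x − x̄)² = Σfx² − (Σfx)²/n = 516 − 136²/63 = 222.4127
Sample variance = 222.4127 / 62 = 3.5873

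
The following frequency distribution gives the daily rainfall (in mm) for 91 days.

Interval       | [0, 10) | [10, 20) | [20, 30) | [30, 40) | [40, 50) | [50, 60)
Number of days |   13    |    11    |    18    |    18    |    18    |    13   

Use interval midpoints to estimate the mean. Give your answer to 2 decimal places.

Midpoints: 5, 15, 25, 35, 45, 55
Σfm = 13×5 + 11×15 + 18×25 + 18×35 + 18×45 + 13×55 = 2835
n = Σf = 91
Mean = 2835 / 91 = 31.1538

31.15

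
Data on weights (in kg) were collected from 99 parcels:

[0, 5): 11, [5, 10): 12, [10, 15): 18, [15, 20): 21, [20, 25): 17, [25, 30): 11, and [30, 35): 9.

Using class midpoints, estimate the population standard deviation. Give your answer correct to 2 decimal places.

8.79

Midpoints: 2.5, 7.5, 12.5, 17.5, 22.5, 27.5, 32.5
n = 99, Σfm = 1687.5, mean = 17.0455
Σfm² = 36418.75
Σf(m − x̄)² = Σfm² − (Σfm)²/n = 36418.75 − 1687.5²/99 = 7654.5455
Population variance = 7654.5455 / 99 = 77.3186
Standard deviation = √77.3186 = 8.7931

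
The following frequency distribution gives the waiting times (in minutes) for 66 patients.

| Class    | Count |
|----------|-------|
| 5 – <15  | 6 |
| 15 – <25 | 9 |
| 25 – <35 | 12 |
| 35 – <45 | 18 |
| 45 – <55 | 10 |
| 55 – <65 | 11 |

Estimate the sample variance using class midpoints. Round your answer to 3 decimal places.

Midpoints: 10, 20, 30, 40, 50, 60
n = 66, Σfm = 2480, mean = 37.5758
Σfm² = 108400
Σf(m − x̄)² = Σfm² − (Σfm)²/n = 108400 − 2480²/66 = 15212.1212
Sample variance = 15212.1212 / 65 = 234.0326

234.033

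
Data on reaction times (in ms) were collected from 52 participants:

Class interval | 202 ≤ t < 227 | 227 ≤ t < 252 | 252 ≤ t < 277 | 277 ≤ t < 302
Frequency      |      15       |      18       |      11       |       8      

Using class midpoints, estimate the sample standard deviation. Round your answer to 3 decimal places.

Midpoints: 214.5, 239.5, 264.5, 289.5
n = 52, Σfm = 12754, mean = 245.2692
Σfm² = 3162683
Σf(m − x̄)² = Σfm² − (Σfm)²/n = 3162683 − 12754²/52 = 34519.2308
Sample variance = 34519.2308 / 51 = 676.8477
Standard deviation = √676.8477 = 26.0163

26.016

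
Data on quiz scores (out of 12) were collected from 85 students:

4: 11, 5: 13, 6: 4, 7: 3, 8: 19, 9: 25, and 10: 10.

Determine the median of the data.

Cumulative frequencies: 11, 24, 28, 31, 50, 75, 85
n = 85, so the median is the value in position (n+1)/2 = 43.
Position 43 falls at value 8.

8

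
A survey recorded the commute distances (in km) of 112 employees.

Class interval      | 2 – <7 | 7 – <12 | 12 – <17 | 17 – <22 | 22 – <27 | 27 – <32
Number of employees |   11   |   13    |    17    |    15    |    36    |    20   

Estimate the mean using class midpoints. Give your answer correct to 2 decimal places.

19.50

Midpoints: 4.5, 9.5, 14.5, 19.5, 24.5, 29.5
Σfm = 11×4.5 + 13×9.5 + 17×14.5 + 15×19.5 + 36×24.5 + 20×29.5 = 2184
n = Σf = 112
Mean = 2184 / 112 = 19.5000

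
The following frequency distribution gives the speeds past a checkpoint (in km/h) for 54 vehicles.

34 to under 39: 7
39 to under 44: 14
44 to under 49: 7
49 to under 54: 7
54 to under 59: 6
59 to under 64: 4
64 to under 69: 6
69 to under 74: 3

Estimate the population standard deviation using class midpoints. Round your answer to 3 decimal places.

Midpoints: 36.5, 41.5, 46.5, 51.5, 56.5, 61.5, 66.5, 71.5
n = 54, Σfm = 2721, mean = 50.3889
Σfm² = 143291.5
Σf(m − x̄)² = Σfm² − (Σfm)²/n = 143291.5 − 2721²/54 = 6183.3333
Population variance = 6183.3333 / 54 = 114.5062
Standard deviation = √114.5062 = 10.7008

10.701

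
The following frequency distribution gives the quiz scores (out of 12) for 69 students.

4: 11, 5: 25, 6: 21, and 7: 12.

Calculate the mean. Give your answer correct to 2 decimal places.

Values: 4, 5, 6, 7
Σfx = 11×4 + 25×5 + 21×6 + 12×7 = 379
n = Σf = 69
Mean = 379 / 69 = 5.4928

5.49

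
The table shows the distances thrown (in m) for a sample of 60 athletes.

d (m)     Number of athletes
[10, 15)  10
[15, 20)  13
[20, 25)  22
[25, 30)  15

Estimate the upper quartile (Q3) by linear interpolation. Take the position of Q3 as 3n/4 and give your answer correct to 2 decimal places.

25.00

Cumulative frequencies: 10, 23, 45, 60
n = 60; position = 3n/4 = 45.
This falls in the class [20, 25): L = 20, F = 23, f = 22, h = 5.
Upper quartile ≈ 20 + ((45 − 23) / 22) × 5 = 25.0000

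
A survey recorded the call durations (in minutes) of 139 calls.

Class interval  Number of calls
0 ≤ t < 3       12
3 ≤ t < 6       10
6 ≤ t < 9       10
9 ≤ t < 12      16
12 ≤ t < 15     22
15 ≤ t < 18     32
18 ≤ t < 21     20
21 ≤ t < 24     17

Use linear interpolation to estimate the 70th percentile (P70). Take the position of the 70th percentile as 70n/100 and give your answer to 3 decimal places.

Cumulative frequencies: 12, 22, 32, 48, 70, 102, 122, 139
n = 139; position = 70n/100 = 97.3.
This falls in the class 15 ≤ t < 18: L = 15, F = 70, f = 32, h = 3.
70th percentile ≈ 15 + ((97.3 − 70) / 32) × 3 = 17.5594

17.559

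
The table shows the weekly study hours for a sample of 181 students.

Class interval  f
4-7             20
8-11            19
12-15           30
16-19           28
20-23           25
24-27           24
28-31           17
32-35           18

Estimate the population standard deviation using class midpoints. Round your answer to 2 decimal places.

8.53

Midpoints: 5.5, 9.5, 13.5, 17.5, 21.5, 25.5, 29.5, 33.5
n = 181, Σfm = 3439.5, mean = 19.0028
Σfm² = 78519.25
Σf(m − x̄)² = Σfm² − (Σfm)²/n = 78519.25 − 3439.5²/181 = 13159.2486
Population variance = 13159.2486 / 181 = 72.7030
Standard deviation = √72.7030 = 8.5266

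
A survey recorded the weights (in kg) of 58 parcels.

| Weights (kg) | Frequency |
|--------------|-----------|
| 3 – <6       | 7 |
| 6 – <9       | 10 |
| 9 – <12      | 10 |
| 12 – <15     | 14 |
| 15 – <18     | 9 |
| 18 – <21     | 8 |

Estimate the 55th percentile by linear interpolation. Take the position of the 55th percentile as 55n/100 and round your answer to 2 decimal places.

Cumulative frequencies: 7, 17, 27, 41, 50, 58
n = 58; position = 55n/100 = 31.9.
This falls in the class 12 – <15: L = 12, F = 27, f = 14, h = 3.
55th percentile ≈ 12 + ((31.9 − 27) / 14) × 3 = 13.0500

13.05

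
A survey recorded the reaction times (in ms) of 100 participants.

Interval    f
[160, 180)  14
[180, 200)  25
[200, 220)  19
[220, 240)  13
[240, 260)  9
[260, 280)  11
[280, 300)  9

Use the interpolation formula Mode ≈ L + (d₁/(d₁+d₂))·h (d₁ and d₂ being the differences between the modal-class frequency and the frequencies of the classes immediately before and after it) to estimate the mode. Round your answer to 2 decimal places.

192.94

Modal class: [180, 200) (highest frequency 25).
d₁ = 25 − 14 = 11, d₂ = 25 − 19 = 6
Mode ≈ 180 + (11/(11+6)) × 20 = 180 + 12.9412 = 192.9412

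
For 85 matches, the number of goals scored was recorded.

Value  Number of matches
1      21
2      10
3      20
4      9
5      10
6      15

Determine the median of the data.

Cumulative frequencies: 21, 31, 51, 60, 70, 85
n = 85, so the median is the value in position (n+1)/2 = 43.
Position 43 falls at value 3.

3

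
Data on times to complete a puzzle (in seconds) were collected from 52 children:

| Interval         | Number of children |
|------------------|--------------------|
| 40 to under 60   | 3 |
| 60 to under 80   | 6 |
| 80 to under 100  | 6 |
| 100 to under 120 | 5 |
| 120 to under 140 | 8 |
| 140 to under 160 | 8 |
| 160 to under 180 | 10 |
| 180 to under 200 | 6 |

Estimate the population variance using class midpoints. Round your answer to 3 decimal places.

Midpoints: 50, 70, 90, 110, 130, 150, 170, 190
n = 52, Σfm = 6740, mean = 129.6154
Σfm² = 966800
Σf(m − x̄)² = Σfm² − (Σfm)²/n = 966800 − 6740²/52 = 93192.3077
Population variance = 93192.3077 / 52 = 1792.1598

1792.160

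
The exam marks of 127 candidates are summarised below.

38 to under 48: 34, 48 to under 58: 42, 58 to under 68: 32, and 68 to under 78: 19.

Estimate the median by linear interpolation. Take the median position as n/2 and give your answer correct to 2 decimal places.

55.02

Cumulative frequencies: 34, 76, 108, 127
n = 127; position = n/2 = 63.5.
This falls in the class 48 to under 58: L = 48, F = 34, f = 42, h = 10.
Median ≈ 48 + ((63.5 − 34) / 42) × 10 = 55.0238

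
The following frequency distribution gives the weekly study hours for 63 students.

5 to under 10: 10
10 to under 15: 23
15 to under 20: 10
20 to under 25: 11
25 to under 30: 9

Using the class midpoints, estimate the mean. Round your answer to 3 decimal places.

16.389

Midpoints: 7.5, 12.5, 17.5, 22.5, 27.5
Σfm = 10×7.5 + 23×12.5 + 10×17.5 + 11×22.5 + 9×27.5 = 1032.5
n = Σf = 63
Mean = 1032.5 / 63 = 16.3889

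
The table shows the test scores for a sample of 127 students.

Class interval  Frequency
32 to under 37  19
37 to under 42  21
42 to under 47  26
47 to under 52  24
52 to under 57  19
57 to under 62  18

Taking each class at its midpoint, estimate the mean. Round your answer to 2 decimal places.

46.74

Midpoints: 34.5, 39.5, 44.5, 49.5, 54.5, 59.5
Σfm = 19×34.5 + 21×39.5 + 26×44.5 + 24×49.5 + 19×54.5 + 18×59.5 = 5936.5
n = Σf = 127
Mean = 5936.5 / 127 = 46.7441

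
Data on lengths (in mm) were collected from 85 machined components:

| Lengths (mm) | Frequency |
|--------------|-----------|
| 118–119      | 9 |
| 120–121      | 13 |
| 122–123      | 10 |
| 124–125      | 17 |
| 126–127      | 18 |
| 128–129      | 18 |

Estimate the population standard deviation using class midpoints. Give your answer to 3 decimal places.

3.305

Midpoints: 118.5, 120.5, 122.5, 124.5, 126.5, 128.5
n = 85, Σfm = 10564.5, mean = 124.2882
Σfm² = 1313971.25
Σf(m − x̄)² = Σfm² − (Σfm)²/n = 1313971.25 − 10564.5²/85 = 928.1882
Population variance = 928.1882 / 85 = 10.9199
Standard deviation = √10.9199 = 3.3045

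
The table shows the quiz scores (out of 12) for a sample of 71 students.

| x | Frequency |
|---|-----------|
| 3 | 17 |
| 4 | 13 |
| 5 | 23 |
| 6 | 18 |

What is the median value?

5

Cumulative frequencies: 17, 30, 53, 71
n = 71, so the median is the value in position (n+1)/2 = 36.
Position 36 falls at value 5.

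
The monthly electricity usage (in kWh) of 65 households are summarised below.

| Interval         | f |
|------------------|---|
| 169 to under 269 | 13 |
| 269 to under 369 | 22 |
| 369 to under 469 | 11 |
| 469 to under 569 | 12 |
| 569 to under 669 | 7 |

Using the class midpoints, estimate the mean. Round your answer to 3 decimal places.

Midpoints: 219, 319, 419, 519, 619
Σfm = 13×219 + 22×319 + 11×419 + 12×519 + 7×619 = 25035
n = Σf = 65
Mean = 25035 / 65 = 385.1538

385.154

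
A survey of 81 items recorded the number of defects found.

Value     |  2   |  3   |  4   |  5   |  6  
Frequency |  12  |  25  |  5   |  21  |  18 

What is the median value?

4

Cumulative frequencies: 12, 37, 42, 63, 81
n = 81, so the median is the value in position (n+1)/2 = 41.
Position 41 falls at value 4.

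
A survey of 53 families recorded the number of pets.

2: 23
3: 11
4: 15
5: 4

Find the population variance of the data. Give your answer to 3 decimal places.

Values: 2, 3, 4, 5
n = 53, Σfx = 159, mean = 3.0000
Σfx² = 531
Σf(x − x̄)² = Σfx² − (Σfx)²/n = 531 − 159²/53 = 54.0000
Population variance = 54.0000 / 53 = 1.0189

1.019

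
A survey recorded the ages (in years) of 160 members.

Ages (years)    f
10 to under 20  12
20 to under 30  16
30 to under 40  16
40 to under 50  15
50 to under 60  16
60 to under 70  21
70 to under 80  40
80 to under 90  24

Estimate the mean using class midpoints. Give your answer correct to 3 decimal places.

Midpoints: 15, 25, 35, 45, 55, 65, 75, 85
Σfm = 12×15 + 16×25 + 16×35 + 15×45 + 16×55 + 21×65 + 40×75 + 24×85 = 9100
n = Σf = 160
Mean = 9100 / 160 = 56.8750

56.875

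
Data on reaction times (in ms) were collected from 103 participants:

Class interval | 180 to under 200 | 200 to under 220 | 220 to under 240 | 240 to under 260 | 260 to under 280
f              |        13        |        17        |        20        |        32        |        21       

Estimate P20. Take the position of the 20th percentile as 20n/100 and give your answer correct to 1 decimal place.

208.9

Cumulative frequencies: 13, 30, 50, 82, 103
n = 103; position = 20n/100 = 20.6.
This falls in the class 200 to under 220: L = 200, F = 13, f = 17, h = 20.
20th percentile ≈ 200 + ((20.6 − 13) / 17) × 20 = 208.9412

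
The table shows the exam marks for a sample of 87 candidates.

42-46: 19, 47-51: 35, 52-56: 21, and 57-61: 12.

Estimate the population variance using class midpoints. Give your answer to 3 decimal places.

23.055

Midpoints: 44, 49, 54, 59
n = 87, Σfm = 4393, mean = 50.4943
Σfm² = 223827
Σf(m − x̄)² = Σfm² − (Σfm)²/n = 223827 − 4393²/87 = 2005.7471
Population variance = 2005.7471 / 87 = 23.0546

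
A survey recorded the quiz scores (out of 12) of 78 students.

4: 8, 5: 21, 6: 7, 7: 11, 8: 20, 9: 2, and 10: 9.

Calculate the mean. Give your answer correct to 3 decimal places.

6.718

Values: 4, 5, 6, 7, 8, 9, 10
Σfx = 8×4 + 21×5 + 7×6 + 11×7 + 20×8 + 2×9 + 9×10 = 524
n = Σf = 78
Mean = 524 / 78 = 6.7179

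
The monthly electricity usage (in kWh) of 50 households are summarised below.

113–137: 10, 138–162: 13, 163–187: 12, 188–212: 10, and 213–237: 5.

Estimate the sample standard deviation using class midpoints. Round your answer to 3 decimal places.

Midpoints: 125, 150, 175, 200, 225
n = 50, Σfm = 8425, mean = 168.5000
Σfm² = 1469375
Σf(m − x̄)² = Σfm² − (Σfm)²/n = 1469375 − 8425²/50 = 49762.5000
Sample variance = 49762.5000 / 49 = 1015.5612
Standard deviation = √1015.5612 = 31.8679

31.868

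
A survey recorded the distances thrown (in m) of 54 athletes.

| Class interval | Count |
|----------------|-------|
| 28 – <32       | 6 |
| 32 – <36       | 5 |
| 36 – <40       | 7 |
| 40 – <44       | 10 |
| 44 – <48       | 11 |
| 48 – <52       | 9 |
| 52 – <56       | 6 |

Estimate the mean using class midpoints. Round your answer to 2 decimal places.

Midpoints: 30, 34, 38, 42, 46, 50, 54
Σfm = 6×30 + 5×34 + 7×38 + 10×42 + 11×46 + 9×50 + 6×54 = 2316
n = Σf = 54
Mean = 2316 / 54 = 42.8889

42.89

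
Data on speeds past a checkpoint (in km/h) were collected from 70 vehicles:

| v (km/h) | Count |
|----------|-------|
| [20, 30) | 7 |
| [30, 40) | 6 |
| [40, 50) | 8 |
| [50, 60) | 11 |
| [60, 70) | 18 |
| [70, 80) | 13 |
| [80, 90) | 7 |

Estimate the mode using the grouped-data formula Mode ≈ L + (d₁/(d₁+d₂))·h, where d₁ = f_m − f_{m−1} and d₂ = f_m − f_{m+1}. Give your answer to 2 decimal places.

Modal class: [60, 70) (highest frequency 18).
d₁ = 18 − 11 = 7, d₂ = 18 − 13 = 5
Mode ≈ 60 + (7/(7+5)) × 10 = 60 + 5.8333 = 65.8333

65.83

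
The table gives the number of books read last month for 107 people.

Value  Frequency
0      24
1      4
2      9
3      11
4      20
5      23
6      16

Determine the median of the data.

4

Cumulative frequencies: 24, 28, 37, 48, 68, 91, 107
n = 107, so the median is the value in position (n+1)/2 = 54.
Position 54 falls at value 4.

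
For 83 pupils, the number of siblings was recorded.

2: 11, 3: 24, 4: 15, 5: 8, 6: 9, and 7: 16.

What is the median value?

4

Cumulative frequencies: 11, 35, 50, 58, 67, 83
n = 83, so the median is the value in position (n+1)/2 = 42.
Position 42 falls at value 4.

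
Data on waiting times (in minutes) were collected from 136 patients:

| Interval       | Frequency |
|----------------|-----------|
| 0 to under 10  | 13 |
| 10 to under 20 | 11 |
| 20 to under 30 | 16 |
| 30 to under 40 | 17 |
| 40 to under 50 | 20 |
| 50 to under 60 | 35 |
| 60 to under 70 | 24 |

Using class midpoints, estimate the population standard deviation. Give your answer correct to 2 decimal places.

19.17

Midpoints: 5, 15, 25, 35, 45, 55, 65
n = 136, Σfm = 5610, mean = 41.2500
Σfm² = 281400
Σf(m − x̄)² = Σfm² − (Σfm)²/n = 281400 − 5610²/136 = 49987.5000
Population variance = 49987.5000 / 136 = 367.5551
Standard deviation = √367.5551 = 19.1717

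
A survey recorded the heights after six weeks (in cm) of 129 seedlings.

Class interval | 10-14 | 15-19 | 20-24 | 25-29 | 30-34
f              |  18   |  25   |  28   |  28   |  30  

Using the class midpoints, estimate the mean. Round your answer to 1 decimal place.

Midpoints: 12, 17, 22, 27, 32
Σfm = 18×12 + 25×17 + 28×22 + 28×27 + 30×32 = 2973
n = Σf = 129
Mean = 2973 / 129 = 23.0465

23.0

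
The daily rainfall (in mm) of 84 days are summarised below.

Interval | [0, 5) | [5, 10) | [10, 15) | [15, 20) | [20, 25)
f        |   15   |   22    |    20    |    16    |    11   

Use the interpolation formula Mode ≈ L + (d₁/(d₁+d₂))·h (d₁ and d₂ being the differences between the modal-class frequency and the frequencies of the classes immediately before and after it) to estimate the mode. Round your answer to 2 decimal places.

Modal class: [5, 10) (highest frequency 22).
d₁ = 22 − 15 = 7, d₂ = 22 − 20 = 2
Mode ≈ 5 + (7/(7+2)) × 5 = 5 + 3.8889 = 8.8889

8.89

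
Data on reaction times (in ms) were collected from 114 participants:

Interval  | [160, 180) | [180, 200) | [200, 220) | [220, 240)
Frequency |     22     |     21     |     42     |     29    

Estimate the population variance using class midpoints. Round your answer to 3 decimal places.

444.321

Midpoints: 170, 190, 210, 230
n = 114, Σfm = 23220, mean = 203.6842
Σfm² = 4780200
Σf(m − x̄)² = Σfm² − (Σfm)²/n = 4780200 − 23220²/114 = 50652.6316
Population variance = 50652.6316 / 114 = 444.3213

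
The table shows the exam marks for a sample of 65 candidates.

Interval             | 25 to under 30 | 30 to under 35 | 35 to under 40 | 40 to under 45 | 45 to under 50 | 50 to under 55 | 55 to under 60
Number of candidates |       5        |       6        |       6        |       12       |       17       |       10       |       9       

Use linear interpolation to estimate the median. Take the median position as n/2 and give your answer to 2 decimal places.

46.03

Cumulative frequencies: 5, 11, 17, 29, 46, 56, 65
n = 65; position = n/2 = 32.5.
This falls in the class 45 to under 50: L = 45, F = 29, f = 17, h = 5.
Median ≈ 45 + ((32.5 − 29) / 17) × 5 = 46.0294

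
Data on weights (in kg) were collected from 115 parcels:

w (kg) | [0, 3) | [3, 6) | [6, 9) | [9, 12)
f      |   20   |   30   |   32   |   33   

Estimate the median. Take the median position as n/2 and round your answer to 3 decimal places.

6.703

Cumulative frequencies: 20, 50, 82, 115
n = 115; position = n/2 = 57.5.
This falls in the class [6, 9): L = 6, F = 50, f = 32, h = 3.
Median ≈ 6 + ((57.5 − 50) / 32) × 3 = 6.7031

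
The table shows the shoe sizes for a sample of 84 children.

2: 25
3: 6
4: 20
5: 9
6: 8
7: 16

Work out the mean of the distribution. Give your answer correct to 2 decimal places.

4.20

Values: 2, 3, 4, 5, 6, 7
Σfx = 25×2 + 6×3 + 20×4 + 9×5 + 8×6 + 16×7 = 353
n = Σf = 84
Mean = 353 / 84 = 4.2024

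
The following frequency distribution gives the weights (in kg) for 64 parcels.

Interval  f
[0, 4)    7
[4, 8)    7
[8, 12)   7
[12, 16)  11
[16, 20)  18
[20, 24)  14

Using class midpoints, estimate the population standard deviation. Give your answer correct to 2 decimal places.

6.55

Midpoints: 2, 6, 10, 14, 18, 22
n = 64, Σfm = 912, mean = 14.2500
Σfm² = 15744
Σf(m − x̄)² = Σfm² − (Σfm)²/n = 15744 − 912²/64 = 2748.0000
Population variance = 2748.0000 / 64 = 42.9375
Standard deviation = √42.9375 = 6.5527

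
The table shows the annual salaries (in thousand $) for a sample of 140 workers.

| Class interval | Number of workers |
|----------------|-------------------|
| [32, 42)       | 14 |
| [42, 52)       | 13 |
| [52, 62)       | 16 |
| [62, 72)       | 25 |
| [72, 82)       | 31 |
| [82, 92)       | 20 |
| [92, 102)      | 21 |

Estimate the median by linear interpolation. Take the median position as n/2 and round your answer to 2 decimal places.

72.65

Cumulative frequencies: 14, 27, 43, 68, 99, 119, 140
n = 140; position = n/2 = 70.
This falls in the class [72, 82): L = 72, F = 68, f = 31, h = 10.
Median ≈ 72 + ((70 − 68) / 31) × 10 = 72.6452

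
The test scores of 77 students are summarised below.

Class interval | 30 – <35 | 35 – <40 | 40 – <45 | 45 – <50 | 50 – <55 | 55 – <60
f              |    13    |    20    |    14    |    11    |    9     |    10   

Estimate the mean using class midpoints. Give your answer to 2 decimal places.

43.34

Midpoints: 32.5, 37.5, 42.5, 47.5, 52.5, 57.5
Σfm = 13×32.5 + 20×37.5 + 14×42.5 + 11×47.5 + 9×52.5 + 10×57.5 = 3337.5
n = Σf = 77
Mean = 3337.5 / 77 = 43.3442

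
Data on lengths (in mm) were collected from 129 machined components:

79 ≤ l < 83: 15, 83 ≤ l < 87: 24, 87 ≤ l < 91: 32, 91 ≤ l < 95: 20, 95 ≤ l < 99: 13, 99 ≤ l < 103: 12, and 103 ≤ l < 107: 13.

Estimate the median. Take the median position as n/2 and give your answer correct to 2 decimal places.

90.19

Cumulative frequencies: 15, 39, 71, 91, 104, 116, 129
n = 129; position = n/2 = 64.5.
This falls in the class 87 ≤ l < 91: L = 87, F = 39, f = 32, h = 4.
Median ≈ 87 + ((64.5 − 39) / 32) × 4 = 90.1875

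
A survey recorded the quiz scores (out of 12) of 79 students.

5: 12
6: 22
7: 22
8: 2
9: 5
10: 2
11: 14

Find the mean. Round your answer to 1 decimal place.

Values: 5, 6, 7, 8, 9, 10, 11
Σfx = 12×5 + 22×6 + 22×7 + 2×8 + 5×9 + 2×10 + 14×11 = 581
n = Σf = 79
Mean = 581 / 79 = 7.3544

7.4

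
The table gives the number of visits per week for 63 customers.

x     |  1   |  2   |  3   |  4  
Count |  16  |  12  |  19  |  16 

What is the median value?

Cumulative frequencies: 16, 28, 47, 63
n = 63, so the median is the value in position (n+1)/2 = 32.
Position 32 falls at value 3.

3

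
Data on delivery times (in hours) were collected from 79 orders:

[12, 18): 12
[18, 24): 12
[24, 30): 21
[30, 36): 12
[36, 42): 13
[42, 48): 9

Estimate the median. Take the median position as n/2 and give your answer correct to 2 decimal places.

Cumulative frequencies: 12, 24, 45, 57, 70, 79
n = 79; position = n/2 = 39.5.
This falls in the class [24, 30): L = 24, F = 24, f = 21, h = 6.
Median ≈ 24 + ((39.5 − 24) / 21) × 6 = 28.4286

28.43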